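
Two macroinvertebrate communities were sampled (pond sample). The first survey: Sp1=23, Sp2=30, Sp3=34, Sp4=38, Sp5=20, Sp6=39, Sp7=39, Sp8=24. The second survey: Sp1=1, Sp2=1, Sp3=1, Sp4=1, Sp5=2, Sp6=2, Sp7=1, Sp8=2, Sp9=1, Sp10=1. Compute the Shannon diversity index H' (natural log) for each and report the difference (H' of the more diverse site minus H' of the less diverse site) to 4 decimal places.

The first survey: N=247, proportions 0.093117, 0.121457, 0.137652, 0.153846, 0.080972, 0.157895, 0.157895, 0.097166, giving H' = 2.050997 (working shown to 6 dp, full precision carried).
The second survey: N=13, proportions 0.076923, 0.076923, 0.076923, 0.076923, 0.153846, 0.153846, 0.076923, 0.153846, 0.076923, 0.076923, giving H' = 2.245035.
Difference = |2.050997 − 2.245035| = 0.194038, i.e. 0.1940 to 4 decimal places.

0.1940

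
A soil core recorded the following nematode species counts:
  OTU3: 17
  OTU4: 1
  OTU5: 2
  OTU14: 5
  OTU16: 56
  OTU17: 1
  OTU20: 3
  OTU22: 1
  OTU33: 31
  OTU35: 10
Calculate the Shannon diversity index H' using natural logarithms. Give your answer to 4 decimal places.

Total N = 17+1+2+5+56+1+3+1+31+10 = 127, so the proportions are 0.133858, 0.007874, 0.015748, 0.03937, 0.440945, 0.007874, 0.023622, 0.007874, 0.244094, 0.07874 (working shown to 6 dp, full precision carried).
Each pᵢ ln pᵢ term: 0.133858×(-2.010974)=-0.269185, 0.007874×(-4.844187)=-0.038143, 0.015748×(-4.151040)=-0.065371, 0.03937×(-3.234749)=-0.127352, 0.440945×(-0.818835)=-0.361061, 0.007874×(-4.844187)=-0.038143, 0.023622×(-3.745575)=-0.088478, 0.007874×(-4.844187)=-0.038143, 0.244094×(-1.410200)=-0.344222, 0.07874×(-2.541602)=-0.200126.
Sum = -1.570226, so H' = 1.5702.

1.5702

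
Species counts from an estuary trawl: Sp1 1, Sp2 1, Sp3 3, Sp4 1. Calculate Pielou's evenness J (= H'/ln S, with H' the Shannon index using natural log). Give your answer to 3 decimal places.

Total N = 1+1+3+1 = 6, so the proportions are 0.16667, 0.16667, 0.5, 0.16667 (working shown to 5 dp, full precision carried).
H' = −Σ pᵢ ln pᵢ = −((-0.29863) + (-0.29863) + (-0.34657) + (-0.29863)) = 1.24245.
With S = 4 species, ln S = 1.38629, so J = 1.24245/1.38629 = 0.89624, i.e. 0.896 to 3 decimal places.

0.896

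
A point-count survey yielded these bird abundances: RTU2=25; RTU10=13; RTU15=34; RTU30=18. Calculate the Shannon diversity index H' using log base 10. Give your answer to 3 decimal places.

Total N = 25+13+34+18 = 90, so the proportions are 0.27778, 0.14444, 0.37778, 0.2 (working shown to 5 dp, full precision carried).
Each pᵢ log₁₀ pᵢ term: 0.27778×(-0.55630)=-0.15453, 0.14444×(-0.84030)=-0.12138, 0.37778×(-0.42276)=-0.15971, 0.2×(-0.69897)=-0.13979.
Sum = -0.57541, so H' = 0.575.

0.575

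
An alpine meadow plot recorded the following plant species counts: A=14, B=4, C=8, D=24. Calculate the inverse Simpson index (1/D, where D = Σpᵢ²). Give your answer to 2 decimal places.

2.93

Total N = 14+4+8+24 = 50, so the proportions are 0.28, 0.08, 0.16, 0.48 (working shown to 5 dp, full precision carried).
D = 0.28² + 0.08² + 0.16² + 0.48² = 0.07840 + 0.00640 + 0.02560 + 0.23040 = 0.34080.
So 1/D = 2.9343, i.e. 2.93 to 2 decimal places.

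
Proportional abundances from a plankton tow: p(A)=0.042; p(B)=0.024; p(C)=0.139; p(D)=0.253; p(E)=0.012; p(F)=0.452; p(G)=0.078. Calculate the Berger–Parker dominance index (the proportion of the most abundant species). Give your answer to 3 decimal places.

The largest proportion is 0.452, i.e. d = 0.452 to 3 decimal places.

0.452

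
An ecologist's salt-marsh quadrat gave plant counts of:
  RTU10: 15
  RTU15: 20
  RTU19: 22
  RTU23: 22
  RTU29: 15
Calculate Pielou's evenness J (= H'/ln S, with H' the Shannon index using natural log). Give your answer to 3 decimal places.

0.991

Total N = 15+20+22+22+15 = 94, so the proportions are 0.15957, 0.21277, 0.23404, 0.23404, 0.15957 (working shown to 5 dp, full precision carried).
H' = −Σ pᵢ ln pᵢ = −((-0.29286) + (-0.32927) + (-0.33989) + (-0.33989) + (-0.29286)) = 1.59476.
With S = 5 species, ln S = 1.60944, so J = 1.59476/1.60944 = 0.99088, i.e. 0.991 to 3 decimal places.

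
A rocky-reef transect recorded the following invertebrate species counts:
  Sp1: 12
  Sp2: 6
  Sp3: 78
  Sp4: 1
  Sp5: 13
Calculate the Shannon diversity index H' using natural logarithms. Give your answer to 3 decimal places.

0.939

Total N = 12+6+78+1+13 = 110, so the proportions are 0.10909, 0.05455, 0.70909, 0.00909, 0.11818 (working shown to 5 dp, full precision carried).
Each pᵢ ln pᵢ term: 0.10909×(-2.21557)=-0.24170, 0.05455×(-2.90872)=-0.15866, 0.70909×(-0.34377)=-0.24377, 0.00909×(-4.70048)=-0.04273, 0.11818×(-2.13553)=-0.25238.
Sum = -0.93923, so H' = 0.939.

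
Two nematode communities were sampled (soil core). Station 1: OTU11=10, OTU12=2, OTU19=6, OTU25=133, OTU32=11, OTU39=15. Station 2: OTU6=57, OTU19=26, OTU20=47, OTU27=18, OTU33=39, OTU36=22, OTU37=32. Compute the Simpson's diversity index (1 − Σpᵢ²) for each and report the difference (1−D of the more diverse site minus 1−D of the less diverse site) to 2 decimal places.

0.42

Station 1: N=177, proportions 0.0565, 0.0113, 0.0339, 0.7514, 0.0621, 0.0847, giving 1−D = 0.4199 (working shown to 4 dp, full precision carried).
Station 2: N=241, proportions 0.2365, 0.1079, 0.195, 0.0747, 0.1618, 0.0913, 0.1328, giving 1−D = 0.8367.
Difference = |0.4199 − 0.8367| = 0.4168, i.e. 0.42 to 2 decimal places.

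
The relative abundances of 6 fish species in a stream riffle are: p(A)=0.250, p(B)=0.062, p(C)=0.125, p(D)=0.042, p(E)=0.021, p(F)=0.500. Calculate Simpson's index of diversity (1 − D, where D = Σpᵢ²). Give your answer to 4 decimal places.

D = 0.25² + 0.062² + 0.125² + 0.042² + 0.021² + 0.5² = 0.062500 + 0.003844 + 0.015625 + 0.001764 + 0.000441 + 0.250000 = 0.334174 (working shown to 6 dp, full precision carried).
So 1 − D = 0.665826, i.e. 0.6658 to 4 decimal places.

0.6658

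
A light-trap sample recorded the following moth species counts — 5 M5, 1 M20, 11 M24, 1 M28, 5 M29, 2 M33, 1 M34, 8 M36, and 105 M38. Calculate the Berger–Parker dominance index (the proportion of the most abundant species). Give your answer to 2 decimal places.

0.76

Total N = 5+1+11+1+5+2+1+8+105 = 139, so the proportions are 0.036, 0.0072, 0.0791, 0.0072, 0.036, 0.0144, 0.0072, 0.0576, 0.7554 (working shown to 4 dp, full precision carried).
The largest proportion is 0.7554, i.e. d = 0.76 to 2 decimal places.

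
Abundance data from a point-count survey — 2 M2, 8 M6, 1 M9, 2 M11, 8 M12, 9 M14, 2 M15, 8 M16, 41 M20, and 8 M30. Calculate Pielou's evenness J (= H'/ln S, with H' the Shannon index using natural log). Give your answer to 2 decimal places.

Total N = 2+8+1+2+8+9+2+8+41+8 = 89, so the proportions are 0.02247, 0.08989, 0.01124, 0.02247, 0.08989, 0.10112, 0.02247, 0.08989, 0.46067, 0.08989 (working shown to 5 dp, full precision carried).
H' = −Σ pᵢ ln pᵢ = −((-0.08529) + (-0.21656) + (-0.05043) + (-0.08529) + (-0.21656) + (-0.23172) + (-0.08529) + (-0.21656) + (-0.35705) + (-0.21656)) = 1.76131.
With S = 10 species, ln S = 2.30259, so J = 1.76131/2.30259 = 0.76493, i.e. 0.76 to 2 decimal places.

0.76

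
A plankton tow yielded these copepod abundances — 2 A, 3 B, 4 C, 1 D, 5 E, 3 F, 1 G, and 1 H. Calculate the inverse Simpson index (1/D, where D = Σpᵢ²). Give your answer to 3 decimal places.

Total N = 2+3+4+1+5+3+1+1 = 20, so the proportions are 0.1, 0.15, 0.2, 0.05, 0.25, 0.15, 0.05, 0.05 (working shown to 7 dp, full precision carried).
D = 0.1² + 0.15² + 0.2² + 0.05² + 0.25² + 0.15² + 0.05² + 0.05² = 0.0100000 + 0.0225000 + 0.0400000 + 0.0025000 + 0.0625000 + 0.0225000 + 0.0025000 + 0.0025000 = 0.1650000.
So 1/D = 6.06061, i.e. 6.061 to 3 decimal places.

6.061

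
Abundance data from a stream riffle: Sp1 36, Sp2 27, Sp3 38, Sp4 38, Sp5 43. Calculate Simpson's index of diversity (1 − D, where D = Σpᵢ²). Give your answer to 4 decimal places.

0.7959

Total N = 36+27+38+38+43 = 182, so the proportions are 0.197802, 0.148352, 0.208791, 0.208791, 0.236264 (working shown to 6 dp, full precision carried).
D = 0.197802² + 0.148352² + 0.208791² + 0.208791² + 0.236264² = 0.039126 + 0.022008 + 0.043594 + 0.043594 + 0.055821 = 0.204142.
So 1 − D = 0.795858, i.e. 0.7959 to 4 decimal places.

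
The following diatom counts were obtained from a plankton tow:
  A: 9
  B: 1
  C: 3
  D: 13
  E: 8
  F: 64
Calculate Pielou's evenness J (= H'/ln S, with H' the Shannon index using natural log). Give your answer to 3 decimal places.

0.627

Total N = 9+1+3+13+8+64 = 98, so the proportions are 0.09184, 0.0102, 0.03061, 0.13265, 0.08163, 0.65306 (working shown to 5 dp, full precision carried).
H' = −Σ pᵢ ln pᵢ = −((-0.21928) + (-0.04679) + (-0.10673) + (-0.26796) + (-0.20453) + (-0.27826)) = 1.12355.
With S = 6 species, ln S = 1.79176, so J = 1.12355/1.79176 = 0.62706, i.e. 0.627 to 3 decimal places.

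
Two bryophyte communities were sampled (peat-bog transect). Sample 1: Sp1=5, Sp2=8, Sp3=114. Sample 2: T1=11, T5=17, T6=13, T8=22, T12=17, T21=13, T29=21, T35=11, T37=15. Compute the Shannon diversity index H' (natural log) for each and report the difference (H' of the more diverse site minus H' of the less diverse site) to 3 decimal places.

Sample 1: N=127, proportions 0.03937, 0.06299, 0.89764, giving H' = 0.39844 (working shown to 5 dp, full precision carried).
Sample 2: N=140, proportions 0.07857, 0.12143, 0.09286, 0.15714, 0.12143, 0.09286, 0.15, 0.07857, 0.10714, giving H' = 2.16785.
Difference = |0.39844 − 2.16785| = 1.76941, i.e. 1.769 to 3 decimal places.

1.769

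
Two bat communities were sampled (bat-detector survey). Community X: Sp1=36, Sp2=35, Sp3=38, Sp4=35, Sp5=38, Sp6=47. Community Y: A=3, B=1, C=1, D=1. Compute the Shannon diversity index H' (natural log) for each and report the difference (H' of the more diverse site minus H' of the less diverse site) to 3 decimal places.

0.544

Community X: N=229, proportions 0.1572052, 0.1528384, 0.1659389, 0.1528384, 0.1659389, 0.2052402, giving H' = 1.7861476 (working shown to 7 dp, full precision carried).
Community Y: N=6, proportions 0.5, 0.1666667, 0.1666667, 0.1666667, giving H' = 1.2424533.
Difference = |1.7861476 − 1.2424533| = 0.5436943, i.e. 0.544 to 3 decimal places.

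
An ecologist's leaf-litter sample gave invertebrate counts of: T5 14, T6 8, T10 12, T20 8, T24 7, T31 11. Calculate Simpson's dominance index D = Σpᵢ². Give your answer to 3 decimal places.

Total N = 14+8+12+8+7+11 = 60, so the proportions are 0.23333, 0.13333, 0.2, 0.13333, 0.11667, 0.18333 (working shown to 5 dp, full precision carried).
D = 0.23333² + 0.13333² + 0.2² + 0.13333² + 0.11667² + 0.18333² = 0.05444 + 0.01778 + 0.04000 + 0.01778 + 0.01361 + 0.03361 = 0.17722.
To 3 decimal places, D = 0.177.

0.177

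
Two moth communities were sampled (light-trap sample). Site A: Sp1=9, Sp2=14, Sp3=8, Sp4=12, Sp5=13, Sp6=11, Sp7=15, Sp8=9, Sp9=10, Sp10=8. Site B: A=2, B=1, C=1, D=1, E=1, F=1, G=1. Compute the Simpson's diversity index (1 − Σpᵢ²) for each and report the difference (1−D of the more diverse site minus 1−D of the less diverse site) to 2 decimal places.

Site A: N=109, proportions 0.08257, 0.12844, 0.07339, 0.11009, 0.11927, 0.10092, 0.13761, 0.08257, 0.09174, 0.07339, giving 1−D = 0.89521 (working shown to 5 dp, full precision carried).
Site B: N=8, proportions 0.25, 0.125, 0.125, 0.125, 0.125, 0.125, 0.125, giving 1−D = 0.84375.
Difference = |0.89521 − 0.84375| = 0.05146, i.e. 0.05 to 2 decimal places.

0.05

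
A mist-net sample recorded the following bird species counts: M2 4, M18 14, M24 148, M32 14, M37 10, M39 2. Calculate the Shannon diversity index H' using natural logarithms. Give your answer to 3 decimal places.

Total N = 4+14+148+14+10+2 = 192, so the proportions are 0.02083, 0.07292, 0.77083, 0.07292, 0.05208, 0.01042 (working shown to 5 dp, full precision carried).
Each pᵢ ln pᵢ term: 0.02083×(-3.87120)=-0.08065, 0.07292×(-2.61844)=-0.19093, 0.77083×(-0.26028)=-0.20063, 0.07292×(-2.61844)=-0.19093, 0.05208×(-2.95491)=-0.15390, 0.01042×(-4.56435)=-0.04755.
Sum = -0.86459, so H' = 0.865.

0.865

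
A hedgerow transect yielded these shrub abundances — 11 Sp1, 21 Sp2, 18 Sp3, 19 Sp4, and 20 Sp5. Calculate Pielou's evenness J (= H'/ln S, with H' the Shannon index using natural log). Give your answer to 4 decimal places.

0.9864

Total N = 11+21+18+19+20 = 89, so the proportions are 0.123596, 0.235955, 0.202247, 0.213483, 0.224719 (working shown to 6 dp, full precision carried).
H' = −Σ pᵢ ln pᵢ = −((-0.258406) + (-0.340746) + (-0.323245) + (-0.329660) + (-0.335484)) = 1.587541.
With S = 5 species, ln S = 1.609438, so J = 1.587541/1.609438 = 0.986395, i.e. 0.9864 to 4 decimal places.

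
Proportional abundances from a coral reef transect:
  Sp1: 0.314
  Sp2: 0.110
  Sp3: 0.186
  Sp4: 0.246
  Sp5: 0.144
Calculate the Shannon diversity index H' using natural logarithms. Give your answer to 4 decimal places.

1.5434

Each pᵢ ln pᵢ term (working shown to 6 dp, full precision carried): 0.314×(-1.158362)=-0.363726, 0.11×(-2.207275)=-0.242800, 0.186×(-1.682009)=-0.312854, 0.246×(-1.402424)=-0.344996, 0.144×(-1.937942)=-0.279064.
Sum = -1.543439, so H' = 1.5434.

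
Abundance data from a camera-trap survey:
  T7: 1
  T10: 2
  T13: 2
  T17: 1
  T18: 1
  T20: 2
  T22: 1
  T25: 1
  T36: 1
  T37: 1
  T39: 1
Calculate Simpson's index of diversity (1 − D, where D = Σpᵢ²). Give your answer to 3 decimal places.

Total N = 1+2+2+1+1+2+1+1+1+1+1 = 14, so the proportions are 0.07143, 0.14286, 0.14286, 0.07143, 0.07143, 0.14286, 0.07143, 0.07143, 0.07143, 0.07143, 0.07143 (working shown to 5 dp, full precision carried).
D = 0.07143² + 0.14286² + 0.14286² + 0.07143² + 0.07143² + 0.14286² + 0.07143² + 0.07143² + 0.07143² + 0.07143² + 0.07143² = 0.00510 + 0.02041 + 0.02041 + 0.00510 + 0.00510 + 0.02041 + 0.00510 + 0.00510 + 0.00510 + 0.00510 + 0.00510 = 0.10204.
So 1 − D = 0.89796, i.e. 0.898 to 3 decimal places.

0.898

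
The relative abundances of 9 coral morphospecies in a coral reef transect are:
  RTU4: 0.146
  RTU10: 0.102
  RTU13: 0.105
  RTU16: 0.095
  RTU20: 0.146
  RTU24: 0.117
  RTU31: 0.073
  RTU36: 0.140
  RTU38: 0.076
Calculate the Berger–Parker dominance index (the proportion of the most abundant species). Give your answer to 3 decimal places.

The largest proportion is 0.146, i.e. d = 0.146 to 3 decimal places.

0.146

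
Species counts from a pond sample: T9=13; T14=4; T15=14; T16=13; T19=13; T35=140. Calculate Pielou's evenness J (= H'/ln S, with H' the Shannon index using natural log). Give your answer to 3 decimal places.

0.585

Total N = 13+4+14+13+13+140 = 197, so the proportions are 0.06599, 0.0203, 0.07107, 0.06599, 0.06599, 0.71066 (working shown to 5 dp, full precision carried).
H' = −Σ pᵢ ln pᵢ = −((-0.17938) + (-0.07913) + (-0.18791) + (-0.17938) + (-0.17938) + (-0.24273)) = 1.04790.
With S = 6 species, ln S = 1.79176, so J = 1.04790/1.79176 = 0.58484, i.e. 0.585 to 3 decimal places.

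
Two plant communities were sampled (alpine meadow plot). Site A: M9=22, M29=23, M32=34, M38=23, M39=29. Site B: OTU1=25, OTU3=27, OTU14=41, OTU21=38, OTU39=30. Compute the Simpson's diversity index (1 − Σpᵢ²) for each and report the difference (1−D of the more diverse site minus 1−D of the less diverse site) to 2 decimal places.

0.00

Site A: N=131, proportions 0.1679, 0.1756, 0.2595, 0.1756, 0.2214, giving 1−D = 0.7938 (working shown to 4 dp, full precision carried).
Site B: N=161, proportions 0.1553, 0.1677, 0.2547, 0.236, 0.1863, giving 1−D = 0.7925.
Difference = |0.7938 − 0.7925| = 0.0013, i.e. 0.00 to 2 decimal places.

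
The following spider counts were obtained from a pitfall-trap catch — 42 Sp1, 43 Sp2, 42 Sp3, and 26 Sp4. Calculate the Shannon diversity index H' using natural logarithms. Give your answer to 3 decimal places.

Total N = 42+43+42+26 = 153, so the proportions are 0.27451, 0.28105, 0.27451, 0.16993 (working shown to 5 dp, full precision carried).
Each pᵢ ln pᵢ term: 0.27451×(-1.29277)=-0.35488, 0.28105×(-1.26924)=-0.35671, 0.27451×(-1.29277)=-0.35488, 0.16993×(-1.77234)=-0.30118.
Sum = -1.36765, so H' = 1.368.

1.368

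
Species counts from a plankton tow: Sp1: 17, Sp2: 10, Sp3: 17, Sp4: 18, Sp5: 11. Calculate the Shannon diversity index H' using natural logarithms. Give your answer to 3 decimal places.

Total N = 17+10+17+18+11 = 73, so the proportions are 0.23288, 0.13699, 0.23288, 0.24658, 0.15068 (working shown to 5 dp, full precision carried).
Each pᵢ ln pᵢ term: 0.23288×(-1.45725)=-0.33936, 0.13699×(-1.98787)=-0.27231, 0.23288×(-1.45725)=-0.33936, 0.24658×(-1.40009)=-0.34523, 0.15068×(-1.89256)=-0.28518.
Sum = -1.58144, so H' = 1.581.

1.581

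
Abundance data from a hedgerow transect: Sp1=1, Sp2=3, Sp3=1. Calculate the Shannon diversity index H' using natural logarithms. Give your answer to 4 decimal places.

0.9503

Total N = 1+3+1 = 5, so the proportions are 0.2, 0.6, 0.2 (working shown to 6 dp, full precision carried).
Each pᵢ ln pᵢ term: 0.2×(-1.609438)=-0.321888, 0.6×(-0.510826)=-0.306495, 0.2×(-1.609438)=-0.321888.
Sum = -0.950271, so H' = 0.9503.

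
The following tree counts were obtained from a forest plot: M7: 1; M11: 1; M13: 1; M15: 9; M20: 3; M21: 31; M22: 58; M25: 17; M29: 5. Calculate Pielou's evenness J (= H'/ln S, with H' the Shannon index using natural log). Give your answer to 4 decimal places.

Total N = 1+1+1+9+3+31+58+17+5 = 126, so the proportions are 0.007937, 0.007937, 0.007937, 0.071429, 0.02381, 0.246032, 0.460317, 0.134921, 0.039683 (working shown to 6 dp, full precision carried).
H' = −Σ pᵢ ln pᵢ = −((-0.038383) + (-0.038383) + (-0.038383) + (-0.188504) + (-0.088992) + (-0.345009) + (-0.357132) + (-0.270255) + (-0.128049)) = 1.493092.
With S = 9 species, ln S = 2.197225, so J = 1.493092/2.197225 = 0.679535, i.e. 0.6795 to 4 decimal places.

0.6795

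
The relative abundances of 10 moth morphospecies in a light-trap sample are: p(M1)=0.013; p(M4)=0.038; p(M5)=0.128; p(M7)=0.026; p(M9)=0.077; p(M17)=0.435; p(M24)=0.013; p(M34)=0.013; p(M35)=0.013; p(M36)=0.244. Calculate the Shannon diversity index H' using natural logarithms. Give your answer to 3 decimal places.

Each pᵢ ln pᵢ term (working shown to 5 dp, full precision carried): 0.013×(-4.34281)=-0.05646, 0.038×(-3.27017)=-0.12427, 0.128×(-2.05573)=-0.26313, 0.026×(-3.64966)=-0.09489, 0.077×(-2.56395)=-0.19742, 0.435×(-0.83241)=-0.36210, 0.013×(-4.34281)=-0.05646, 0.013×(-4.34281)=-0.05646, 0.013×(-4.34281)=-0.05646, 0.244×(-1.41059)=-0.34418.
Sum = -1.61182, so H' = 1.612.

1.612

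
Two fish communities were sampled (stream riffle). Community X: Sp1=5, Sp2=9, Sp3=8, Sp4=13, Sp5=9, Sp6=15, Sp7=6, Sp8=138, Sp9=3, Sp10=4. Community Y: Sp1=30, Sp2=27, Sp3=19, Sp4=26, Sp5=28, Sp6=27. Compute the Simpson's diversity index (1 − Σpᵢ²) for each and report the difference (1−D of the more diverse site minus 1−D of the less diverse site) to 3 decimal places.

0.278

Community X: N=210, proportions 0.02381, 0.04286, 0.0381, 0.0619, 0.04286, 0.07143, 0.02857, 0.65714, 0.01429, 0.01905, giving 1−D = 0.55215 (working shown to 5 dp, full precision carried).
Community Y: N=157, proportions 0.19108, 0.17197, 0.12102, 0.16561, 0.17834, 0.17197, giving 1−D = 0.83046.
Difference = |0.55215 − 0.83046| = 0.27831, i.e. 0.278 to 3 decimal places.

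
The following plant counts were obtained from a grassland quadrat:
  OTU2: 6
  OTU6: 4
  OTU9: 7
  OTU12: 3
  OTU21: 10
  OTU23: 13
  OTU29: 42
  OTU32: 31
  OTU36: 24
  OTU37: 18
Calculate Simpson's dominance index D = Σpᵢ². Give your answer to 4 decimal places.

Total N = 6+4+7+3+10+13+42+31+24+18 = 158, so the proportions are 0.037975, 0.025316, 0.044304, 0.018987, 0.063291, 0.082278, 0.265823, 0.196203, 0.151899, 0.113924 (working shown to 6 dp, full precision carried).
D = 0.037975² + 0.025316² + 0.044304² + 0.018987² + 0.063291² + 0.082278² + 0.265823² + 0.196203² + 0.151899² + 0.113924² = 0.001442 + 0.000641 + 0.001963 + 0.000361 + 0.004006 + 0.006770 + 0.070662 + 0.038495 + 0.023073 + 0.012979 = 0.160391.
To 4 decimal places, D = 0.1604.

0.1604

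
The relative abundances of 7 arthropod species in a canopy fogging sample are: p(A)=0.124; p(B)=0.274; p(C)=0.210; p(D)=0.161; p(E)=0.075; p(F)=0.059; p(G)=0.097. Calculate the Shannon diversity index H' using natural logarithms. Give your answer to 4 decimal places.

Each pᵢ ln pᵢ term (working shown to 6 dp, full precision carried): 0.124×(-2.087474)=-0.258847, 0.274×(-1.294627)=-0.354728, 0.21×(-1.560648)=-0.327736, 0.161×(-1.826351)=-0.294042, 0.075×(-2.590267)=-0.194270, 0.059×(-2.830218)=-0.166983, 0.097×(-2.333044)=-0.226305.
Sum = -1.822911, so H' = 1.8229.

1.8229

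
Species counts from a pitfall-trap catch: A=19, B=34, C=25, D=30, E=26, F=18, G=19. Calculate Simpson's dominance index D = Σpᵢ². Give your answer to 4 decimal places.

Total N = 19+34+25+30+26+18+19 = 171, so the proportions are 0.111111, 0.19883, 0.146199, 0.175439, 0.152047, 0.105263, 0.111111 (working shown to 6 dp, full precision carried).
D = 0.111111² + 0.19883² + 0.146199² + 0.175439² + 0.152047² + 0.105263² + 0.111111² = 0.012346 + 0.039534 + 0.021374 + 0.030779 + 0.023118 + 0.011080 + 0.012346 = 0.150576.
To 4 decimal places, D = 0.1506.

0.1506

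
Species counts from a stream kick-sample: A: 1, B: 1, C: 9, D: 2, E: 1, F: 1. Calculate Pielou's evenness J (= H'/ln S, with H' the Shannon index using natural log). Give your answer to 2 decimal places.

0.72

Total N = 1+1+9+2+1+1 = 15, so the proportions are 0.0667, 0.0667, 0.6, 0.1333, 0.0667, 0.0667 (working shown to 4 dp, full precision carried).
H' = −Σ pᵢ ln pᵢ = −((-0.1805) + (-0.1805) + (-0.3065) + (-0.2687) + (-0.1805) + (-0.1805)) = 1.2973.
With S = 6 species, ln S = 1.7918, so J = 1.2973/1.7918 = 0.7240, i.e. 0.72 to 2 decimal places.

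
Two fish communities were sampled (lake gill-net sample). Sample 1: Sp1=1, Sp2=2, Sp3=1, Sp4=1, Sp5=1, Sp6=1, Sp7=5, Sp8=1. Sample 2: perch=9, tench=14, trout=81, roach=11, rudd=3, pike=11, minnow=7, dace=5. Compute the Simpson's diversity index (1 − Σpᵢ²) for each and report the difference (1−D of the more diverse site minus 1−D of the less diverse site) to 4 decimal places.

Sample 1: N=13, proportions 0.076923, 0.153846, 0.076923, 0.076923, 0.076923, 0.076923, 0.384615, 0.076923, giving 1−D = 0.792899 (working shown to 6 dp, full precision carried).
Sample 2: N=141, proportions 0.06383, 0.099291, 0.574468, 0.078014, 0.021277, 0.078014, 0.049645, 0.035461, giving 1−D = 0.639706.
Difference = |0.792899 − 0.639706| = 0.153193, i.e. 0.1532 to 4 decimal places.

0.1532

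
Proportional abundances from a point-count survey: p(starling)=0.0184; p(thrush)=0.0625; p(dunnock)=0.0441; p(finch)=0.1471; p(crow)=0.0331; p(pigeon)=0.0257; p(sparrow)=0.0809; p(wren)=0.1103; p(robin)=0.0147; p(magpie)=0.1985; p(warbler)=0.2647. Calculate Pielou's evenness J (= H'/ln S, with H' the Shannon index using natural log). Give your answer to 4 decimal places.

H' = −Σ pᵢ ln pᵢ = −((-0.073515) + (-0.173287) + (-0.137649) + (-0.281938) + (-0.112812) + (-0.094094) + (-0.203426) + (-0.243162) + (-0.062033) + (-0.320968) + (-0.351828)) = 2.054713 (working shown to 6 dp, full precision carried).
With S = 11 species, ln S = 2.397895, so J = 2.054713/2.397895 = 0.856882, i.e. 0.8569 to 4 decimal places.

0.8569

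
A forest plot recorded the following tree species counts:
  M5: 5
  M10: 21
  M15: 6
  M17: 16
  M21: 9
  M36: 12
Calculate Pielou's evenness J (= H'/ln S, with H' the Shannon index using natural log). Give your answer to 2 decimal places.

0.93

Total N = 5+21+6+16+9+12 = 69, so the proportions are 0.0725, 0.3043, 0.087, 0.2319, 0.1304, 0.1739 (working shown to 4 dp, full precision carried).
H' = −Σ pᵢ ln pᵢ = −((-0.1902) + (-0.3620) + (-0.2124) + (-0.3389) + (-0.2657) + (-0.3042)) = 1.6734.
With S = 6 species, ln S = 1.7918, so J = 1.6734/1.7918 = 0.9339, i.e. 0.93 to 2 decimal places.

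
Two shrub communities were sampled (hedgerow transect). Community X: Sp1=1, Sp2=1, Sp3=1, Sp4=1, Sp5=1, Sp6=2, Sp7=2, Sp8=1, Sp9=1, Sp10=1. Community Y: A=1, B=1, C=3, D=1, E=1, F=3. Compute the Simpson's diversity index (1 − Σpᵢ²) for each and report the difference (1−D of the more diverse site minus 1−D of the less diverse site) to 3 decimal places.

0.109

Community X: N=12, proportions 0.08333, 0.08333, 0.08333, 0.08333, 0.08333, 0.16667, 0.16667, 0.08333, 0.08333, 0.08333, giving 1−D = 0.88889 (working shown to 5 dp, full precision carried).
Community Y: N=10, proportions 0.1, 0.1, 0.3, 0.1, 0.1, 0.3, giving 1−D = 0.78000.
Difference = |0.88889 − 0.78000| = 0.10889, i.e. 0.109 to 3 decimal places.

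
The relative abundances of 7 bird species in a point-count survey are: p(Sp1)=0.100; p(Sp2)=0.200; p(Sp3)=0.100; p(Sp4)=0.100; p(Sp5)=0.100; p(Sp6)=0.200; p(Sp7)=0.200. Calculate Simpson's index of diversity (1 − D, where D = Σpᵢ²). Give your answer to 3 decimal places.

D = 0.1² + 0.2² + 0.1² + 0.1² + 0.1² + 0.2² + 0.2² = 0.01000 + 0.04000 + 0.01000 + 0.01000 + 0.01000 + 0.04000 + 0.04000 = 0.16000 (working shown to 5 dp, full precision carried).
So 1 − D = 0.84000, i.e. 0.840 to 3 decimal places.

0.840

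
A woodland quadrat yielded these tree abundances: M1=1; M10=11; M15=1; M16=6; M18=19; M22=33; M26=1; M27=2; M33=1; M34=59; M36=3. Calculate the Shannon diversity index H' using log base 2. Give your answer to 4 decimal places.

2.3201

Total N = 1+11+1+6+19+33+1+2+1+59+3 = 137, so the proportions are 0.007299, 0.080292, 0.007299, 0.043796, 0.138686, 0.240876, 0.007299, 0.014599, 0.007299, 0.430657, 0.021898 (working shown to 6 dp, full precision carried).
Each pᵢ log₂ pᵢ term: 0.007299×(-7.098032)=-0.051810, 0.080292×(-3.638600)=-0.292150, 0.007299×(-7.098032)=-0.051810, 0.043796×(-4.513070)=-0.197653, 0.138686×(-2.850105)=-0.395270, 0.240876×(-2.053638)=-0.494672, 0.007299×(-7.098032)=-0.051810, 0.014599×(-6.098032)=-0.089022, 0.007299×(-7.098032)=-0.051810, 0.430657×(-1.215389)=-0.523416, 0.021898×(-5.513070)=-0.120724.
Sum = -2.320149, so H' = 2.3201.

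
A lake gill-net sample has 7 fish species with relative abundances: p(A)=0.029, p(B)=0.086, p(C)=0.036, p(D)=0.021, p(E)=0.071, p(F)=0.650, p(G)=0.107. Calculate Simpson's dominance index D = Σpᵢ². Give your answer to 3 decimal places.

0.449

D = 0.029² + 0.086² + 0.036² + 0.021² + 0.071² + 0.65² + 0.107² = 0.00084 + 0.00740 + 0.00130 + 0.00044 + 0.00504 + 0.42250 + 0.01145 = 0.44896 (working shown to 5 dp, full precision carried).
To 3 decimal places, D = 0.449.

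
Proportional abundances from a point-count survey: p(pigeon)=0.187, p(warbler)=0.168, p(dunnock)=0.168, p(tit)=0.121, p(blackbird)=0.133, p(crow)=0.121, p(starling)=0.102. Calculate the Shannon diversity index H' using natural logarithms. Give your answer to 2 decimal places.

Each pᵢ ln pᵢ term (working shown to 4 dp, full precision carried): 0.187×(-1.6766)=-0.3135, 0.168×(-1.7838)=-0.2997, 0.168×(-1.7838)=-0.2997, 0.121×(-2.1120)=-0.2555, 0.133×(-2.0174)=-0.2683, 0.121×(-2.1120)=-0.2555, 0.102×(-2.2828)=-0.2328.
Sum = -1.9251, so H' = 1.93.

1.93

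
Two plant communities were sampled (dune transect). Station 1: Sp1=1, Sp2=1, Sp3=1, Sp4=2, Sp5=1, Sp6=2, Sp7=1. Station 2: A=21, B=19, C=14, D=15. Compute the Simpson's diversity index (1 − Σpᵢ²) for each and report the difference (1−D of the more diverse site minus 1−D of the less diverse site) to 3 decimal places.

Station 1: N=9, proportions 0.111111, 0.111111, 0.111111, 0.222222, 0.111111, 0.222222, 0.111111, giving 1−D = 0.839506 (working shown to 6 dp, full precision carried).
Station 2: N=69, proportions 0.304348, 0.275362, 0.202899, 0.217391, giving 1−D = 0.743121.
Difference = |0.839506 − 0.743121| = 0.096385, i.e. 0.096 to 3 decimal places.

0.096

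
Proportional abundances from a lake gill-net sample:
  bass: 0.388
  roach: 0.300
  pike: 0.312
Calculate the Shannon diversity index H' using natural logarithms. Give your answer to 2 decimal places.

Each pᵢ ln pᵢ term (working shown to 4 dp, full precision carried): 0.388×(-0.9467)=-0.3673, 0.3×(-1.2040)=-0.3612, 0.312×(-1.1648)=-0.3634.
Sum = -1.0919, so H' = 1.09.

1.09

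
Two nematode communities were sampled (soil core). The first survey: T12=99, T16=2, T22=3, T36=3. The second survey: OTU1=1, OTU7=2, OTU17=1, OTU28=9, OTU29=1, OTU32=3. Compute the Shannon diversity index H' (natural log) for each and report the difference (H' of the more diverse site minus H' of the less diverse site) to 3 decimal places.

1.048

The first survey: N=107, proportions 0.92523, 0.01869, 0.02804, 0.02804, giving H' = 0.34671 (working shown to 5 dp, full precision carried).
The second survey: N=17, proportions 0.05882, 0.11765, 0.05882, 0.52941, 0.05882, 0.17647, giving H' = 1.39456.
Difference = |0.34671 − 1.39456| = 1.04785, i.e. 1.048 to 3 decimal places.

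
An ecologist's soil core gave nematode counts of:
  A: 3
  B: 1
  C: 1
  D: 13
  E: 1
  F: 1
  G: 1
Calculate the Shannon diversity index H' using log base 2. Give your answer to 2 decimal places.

Total N = 3+1+1+13+1+1+1 = 21, so the proportions are 0.1429, 0.0476, 0.0476, 0.619, 0.0476, 0.0476, 0.0476 (working shown to 4 dp, full precision carried).
Each pᵢ log₂ pᵢ term: 0.1429×(-2.8074)=-0.4011, 0.0476×(-4.3923)=-0.2092, 0.0476×(-4.3923)=-0.2092, 0.619×(-0.6919)=-0.4283, 0.0476×(-4.3923)=-0.2092, 0.0476×(-4.3923)=-0.2092, 0.0476×(-4.3923)=-0.2092.
Sum = -1.8751, so H' = 1.88.

1.88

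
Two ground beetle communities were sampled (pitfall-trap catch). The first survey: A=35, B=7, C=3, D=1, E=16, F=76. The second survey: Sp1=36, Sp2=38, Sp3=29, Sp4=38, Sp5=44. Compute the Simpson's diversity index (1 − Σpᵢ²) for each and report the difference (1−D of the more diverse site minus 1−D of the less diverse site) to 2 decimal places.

The first survey: N=138, proportions 0.2536, 0.0507, 0.0217, 0.0072, 0.1159, 0.5507, giving 1−D = 0.6158 (working shown to 4 dp, full precision carried).
The second survey: N=185, proportions 0.1946, 0.2054, 0.1568, 0.2054, 0.2378, giving 1−D = 0.7966.
Difference = |0.6158 − 0.7966| = 0.1808, i.e. 0.18 to 2 decimal places.

0.18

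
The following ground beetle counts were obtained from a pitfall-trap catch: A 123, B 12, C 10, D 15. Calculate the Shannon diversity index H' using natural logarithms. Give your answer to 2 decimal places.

Total N = 123+12+10+15 = 160, so the proportions are 0.7688, 0.075, 0.0625, 0.0938 (working shown to 4 dp, full precision carried).
Each pᵢ ln pᵢ term: 0.7688×(-0.2630)=-0.2022, 0.075×(-2.5903)=-0.1943, 0.0625×(-2.7726)=-0.1733, 0.0938×(-2.3671)=-0.2219.
Sum = -0.7916, so H' = 0.79.

0.79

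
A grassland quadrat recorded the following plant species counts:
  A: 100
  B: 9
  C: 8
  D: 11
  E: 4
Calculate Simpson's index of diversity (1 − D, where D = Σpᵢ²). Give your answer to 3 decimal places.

0.410

Total N = 100+9+8+11+4 = 132, so the proportions are 0.75758, 0.06818, 0.06061, 0.08333, 0.0303 (working shown to 5 dp, full precision carried).
D = 0.75758² + 0.06818² + 0.06061² + 0.08333² + 0.0303² = 0.57392 + 0.00465 + 0.00367 + 0.00694 + 0.00092 = 0.59011.
So 1 − D = 0.40989, i.e. 0.410 to 3 decimal places.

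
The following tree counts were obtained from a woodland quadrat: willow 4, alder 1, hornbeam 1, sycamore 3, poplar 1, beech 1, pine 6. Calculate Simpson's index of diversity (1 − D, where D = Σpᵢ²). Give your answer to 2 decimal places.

0.78

Total N = 4+1+1+3+1+1+6 = 17, so the proportions are 0.23529, 0.05882, 0.05882, 0.17647, 0.05882, 0.05882, 0.35294 (working shown to 5 dp, full precision carried).
D = 0.23529² + 0.05882² + 0.05882² + 0.17647² + 0.05882² + 0.05882² + 0.35294² = 0.05536 + 0.00346 + 0.00346 + 0.03114 + 0.00346 + 0.00346 + 0.12457 = 0.22491.
So 1 − D = 0.77509, i.e. 0.78 to 2 decimal places.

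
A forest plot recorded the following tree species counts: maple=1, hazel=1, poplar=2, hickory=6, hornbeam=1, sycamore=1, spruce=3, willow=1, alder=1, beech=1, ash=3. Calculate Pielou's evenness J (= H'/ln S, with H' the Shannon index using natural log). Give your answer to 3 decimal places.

Total N = 1+1+2+6+1+1+3+1+1+1+3 = 21, so the proportions are 0.04762, 0.04762, 0.09524, 0.28571, 0.04762, 0.04762, 0.14286, 0.04762, 0.04762, 0.04762, 0.14286 (working shown to 5 dp, full precision carried).
H' = −Σ pᵢ ln pᵢ = −((-0.14498) + (-0.14498) + (-0.22394) + (-0.35793) + (-0.14498) + (-0.14498) + (-0.27799) + (-0.14498) + (-0.14498) + (-0.14498) + (-0.27799)) = 2.15269.
With S = 11 species, ln S = 2.39790, so J = 2.15269/2.39790 = 0.89774, i.e. 0.898 to 3 decimal places.

0.898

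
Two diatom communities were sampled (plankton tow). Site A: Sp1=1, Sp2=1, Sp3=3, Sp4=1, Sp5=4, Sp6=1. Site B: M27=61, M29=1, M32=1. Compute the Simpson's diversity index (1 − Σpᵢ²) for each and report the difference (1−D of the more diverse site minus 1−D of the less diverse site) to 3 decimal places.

0.698

Site A: N=11, proportions 0.09091, 0.09091, 0.27273, 0.09091, 0.36364, 0.09091, giving 1−D = 0.76033 (working shown to 5 dp, full precision carried).
Site B: N=63, proportions 0.96825, 0.01587, 0.01587, giving 1−D = 0.06198.
Difference = |0.76033 − 0.06198| = 0.69835, i.e. 0.698 to 3 decimal places.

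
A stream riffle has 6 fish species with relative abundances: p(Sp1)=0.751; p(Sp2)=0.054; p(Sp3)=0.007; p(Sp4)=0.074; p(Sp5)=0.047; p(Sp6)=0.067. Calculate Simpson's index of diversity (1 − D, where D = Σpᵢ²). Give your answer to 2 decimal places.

D = 0.751² + 0.054² + 0.007² + 0.074² + 0.047² + 0.067² = 0.5640 + 0.0029 + 0.0000 + 0.0055 + 0.0022 + 0.0045 = 0.5791 (working shown to 4 dp, full precision carried).
So 1 − D = 0.4209, i.e. 0.42 to 2 decimal places.

0.42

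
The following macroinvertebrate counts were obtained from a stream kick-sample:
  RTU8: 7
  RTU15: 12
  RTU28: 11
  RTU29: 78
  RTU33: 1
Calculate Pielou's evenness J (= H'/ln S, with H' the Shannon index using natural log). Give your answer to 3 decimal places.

0.580

Total N = 7+12+11+78+1 = 109, so the proportions are 0.06422, 0.11009, 0.10092, 0.7156, 0.00917 (working shown to 5 dp, full precision carried).
H' = −Σ pᵢ ln pᵢ = −((-0.17631) + (-0.24291) + (-0.23145) + (-0.23947) + (-0.04304)) = 0.93318.
With S = 5 species, ln S = 1.60944, so J = 0.93318/1.60944 = 0.57982, i.e. 0.580 to 3 decimal places.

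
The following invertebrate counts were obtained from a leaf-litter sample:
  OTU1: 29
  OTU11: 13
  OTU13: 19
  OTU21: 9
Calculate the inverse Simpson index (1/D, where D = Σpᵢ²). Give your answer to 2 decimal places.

Total N = 29+13+19+9 = 70, so the proportions are 0.414286, 0.185714, 0.271429, 0.128571 (working shown to 6 dp, full precision carried).
D = 0.414286² + 0.185714² + 0.271429² + 0.128571² = 0.171633 + 0.034490 + 0.073673 + 0.016531 = 0.296327.
So 1/D = 3.3747, i.e. 3.37 to 2 decimal places.

3.37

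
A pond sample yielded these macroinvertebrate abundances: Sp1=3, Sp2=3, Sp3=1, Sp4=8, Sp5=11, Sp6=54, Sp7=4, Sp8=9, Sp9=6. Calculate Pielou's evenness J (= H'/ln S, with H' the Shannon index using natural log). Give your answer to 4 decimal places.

Total N = 3+3+1+8+11+54+4+9+6 = 99, so the proportions are 0.030303, 0.030303, 0.010101, 0.080808, 0.111111, 0.545455, 0.040404, 0.090909, 0.060606 (working shown to 6 dp, full precision carried).
H' = −Σ pᵢ ln pᵢ = −((-0.105955) + (-0.105955) + (-0.046415) + (-0.203287) + (-0.244136) + (-0.330620) + (-0.129650) + (-0.217990) + (-0.169901)) = 1.553908.
With S = 9 species, ln S = 2.197225, so J = 1.553908/2.197225 = 0.707214, i.e. 0.7072 to 4 decimal places.

0.7072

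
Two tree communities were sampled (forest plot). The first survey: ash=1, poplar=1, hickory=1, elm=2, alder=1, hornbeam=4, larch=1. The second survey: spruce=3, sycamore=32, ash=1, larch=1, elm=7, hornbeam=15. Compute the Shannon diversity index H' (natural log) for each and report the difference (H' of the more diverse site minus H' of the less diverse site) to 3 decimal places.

0.545

The first survey: N=11, proportions 0.09091, 0.09091, 0.09091, 0.18182, 0.09091, 0.36364, 0.09091, giving H' = 1.76776 (working shown to 5 dp, full precision carried).
The second survey: N=59, proportions 0.05085, 0.54237, 0.01695, 0.01695, 0.11864, 0.25424, giving H' = 1.22260.
Difference = |1.76776 − 1.22260| = 0.54516, i.e. 0.545 to 3 decimal places.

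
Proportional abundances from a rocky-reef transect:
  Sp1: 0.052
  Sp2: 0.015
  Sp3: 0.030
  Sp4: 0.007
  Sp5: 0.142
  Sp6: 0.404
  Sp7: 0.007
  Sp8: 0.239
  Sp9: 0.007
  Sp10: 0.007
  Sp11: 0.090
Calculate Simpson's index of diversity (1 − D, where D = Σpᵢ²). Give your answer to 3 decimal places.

0.747

D = 0.052² + 0.015² + 0.03² + 0.007² + 0.142² + 0.404² + 0.007² + 0.239² + 0.007² + 0.007² + 0.09² = 0.00270 + 0.00022 + 0.00090 + 0.00005 + 0.02016 + 0.16322 + 0.00005 + 0.05712 + 0.00005 + 0.00005 + 0.00810 = 0.25263 (working shown to 5 dp, full precision carried).
So 1 − D = 0.74737, i.e. 0.747 to 3 decimal places.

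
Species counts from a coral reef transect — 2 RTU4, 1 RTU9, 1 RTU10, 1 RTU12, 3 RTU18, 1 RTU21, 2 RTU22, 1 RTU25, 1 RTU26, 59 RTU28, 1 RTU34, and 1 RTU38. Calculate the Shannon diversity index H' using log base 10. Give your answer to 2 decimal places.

Total N = 2+1+1+1+3+1+2+1+1+59+1+1 = 74, so the proportions are 0.027, 0.0135, 0.0135, 0.0135, 0.0405, 0.0135, 0.027, 0.0135, 0.0135, 0.7973, 0.0135, 0.0135 (working shown to 4 dp, full precision carried).
Each pᵢ log₁₀ pᵢ term: 0.027×(-1.5682)=-0.0424, 0.0135×(-1.8692)=-0.0253, 0.0135×(-1.8692)=-0.0253, 0.0135×(-1.8692)=-0.0253, 0.0405×(-1.3921)=-0.0564, 0.0135×(-1.8692)=-0.0253, 0.027×(-1.5682)=-0.0424, 0.0135×(-1.8692)=-0.0253, 0.0135×(-1.8692)=-0.0253, 0.7973×(-0.0984)=-0.0784, 0.0135×(-1.8692)=-0.0253, 0.0135×(-1.8692)=-0.0253.
Sum = -0.4217, so H' = 0.42.

0.42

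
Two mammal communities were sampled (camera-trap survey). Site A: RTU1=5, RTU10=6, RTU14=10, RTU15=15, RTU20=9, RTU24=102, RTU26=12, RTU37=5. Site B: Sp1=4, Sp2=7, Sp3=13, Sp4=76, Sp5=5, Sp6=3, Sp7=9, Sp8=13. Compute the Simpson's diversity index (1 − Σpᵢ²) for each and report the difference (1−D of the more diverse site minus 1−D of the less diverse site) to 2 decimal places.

0.04

Site A: N=164, proportions 0.03049, 0.03659, 0.06098, 0.09146, 0.05488, 0.62195, 0.07317, 0.03049, giving 1−D = 0.58953 (working shown to 5 dp, full precision carried).
Site B: N=130, proportions 0.03077, 0.05385, 0.1, 0.58462, 0.03846, 0.02308, 0.06923, 0.1, giving 1−D = 0.62757.
Difference = |0.58953 − 0.62757| = 0.03804, i.e. 0.04 to 2 decimal places.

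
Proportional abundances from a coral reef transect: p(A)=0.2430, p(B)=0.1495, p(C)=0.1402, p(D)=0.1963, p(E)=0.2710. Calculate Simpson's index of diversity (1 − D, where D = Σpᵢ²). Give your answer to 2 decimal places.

D = 0.243² + 0.1495² + 0.1402² + 0.1963² + 0.271² = 0.0590 + 0.0224 + 0.0197 + 0.0385 + 0.0734 = 0.2130 (working shown to 4 dp, full precision carried).
So 1 − D = 0.7870, i.e. 0.79 to 2 decimal places.

0.79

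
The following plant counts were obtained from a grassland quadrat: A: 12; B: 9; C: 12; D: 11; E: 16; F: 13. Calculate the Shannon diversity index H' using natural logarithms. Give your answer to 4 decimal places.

Total N = 12+9+12+11+16+13 = 73, so the proportions are 0.164384, 0.123288, 0.164384, 0.150685, 0.219178, 0.178082 (working shown to 6 dp, full precision carried).
Each pᵢ ln pᵢ term: 0.164384×(-1.805553)=-0.296803, 0.123288×(-2.093235)=-0.258070, 0.164384×(-1.805553)=-0.296803, 0.150685×(-1.892564)=-0.285181, 0.219178×(-1.517871)=-0.332684, 0.178082×(-1.725510)=-0.307283.
Sum = -1.776824, so H' = 1.7768.

1.7768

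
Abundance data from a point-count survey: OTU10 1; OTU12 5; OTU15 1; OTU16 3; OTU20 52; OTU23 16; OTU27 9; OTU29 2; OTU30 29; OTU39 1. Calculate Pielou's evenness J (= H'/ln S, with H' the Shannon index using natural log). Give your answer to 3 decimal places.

0.689

Total N = 1+5+1+3+52+16+9+2+29+1 = 119, so the proportions are 0.0084, 0.04202, 0.0084, 0.02521, 0.43697, 0.13445, 0.07563, 0.01681, 0.2437, 0.0084 (working shown to 5 dp, full precision carried).
H' = −Σ pᵢ ln pᵢ = −((-0.04016) + (-0.13318) + (-0.04016) + (-0.09279) + (-0.36176) + (-0.26979) + (-0.19527) + (-0.06867) + (-0.34406) + (-0.04016)) = 1.58600.
With S = 10 species, ln S = 2.30259, so J = 1.58600/2.30259 = 0.68879, i.e. 0.689 to 3 decimal places.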